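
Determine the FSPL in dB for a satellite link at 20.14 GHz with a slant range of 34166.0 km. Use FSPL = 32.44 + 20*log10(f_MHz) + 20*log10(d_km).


f = 20.14 GHz = 20140.0000 MHz
d = 34166.0 km
FSPL = 32.44 + 20*log10(20140.0000) + 20*log10(34166.0)
FSPL = 32.44 + 86.0812 + 90.6719
FSPL = 209.1931 dB

209.1931 dB


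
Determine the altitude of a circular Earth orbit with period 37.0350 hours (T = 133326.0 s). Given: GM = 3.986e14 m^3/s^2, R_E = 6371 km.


T = 133326.0 s
r = (mu*T^2/(4*pi^2))^(1/3) = (3.986e14 * 133326.0^2 / (4*pi^2))^(1/3)
r = 5.6407357e+07 m = 56407.3572 km
alt = r - R_E = 56407.3572 - 6371 = 50036.3572 km

50036.3572 km


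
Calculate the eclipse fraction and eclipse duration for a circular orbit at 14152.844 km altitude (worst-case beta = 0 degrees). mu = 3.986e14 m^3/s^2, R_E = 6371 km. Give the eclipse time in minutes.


r = 20523.8440 km
T = 487.6947 min
Eclipse fraction = arcsin(R_E/r)/pi = arcsin(6371.0000/20523.8440)/pi
= arcsin(0.3104194)/pi = 0.1004695
Eclipse duration = 0.1004695 * 487.6947 = 48.9984 min

48.9984 minutes


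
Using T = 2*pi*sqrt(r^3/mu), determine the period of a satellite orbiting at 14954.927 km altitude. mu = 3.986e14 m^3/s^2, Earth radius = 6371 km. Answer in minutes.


r = 21325.9270 km = 2.1325927e+07 m
T = 2*pi*sqrt(r^3/mu) = 2*pi*sqrt(9.6989284e+21 / 3.986e14)
T = 30993.6767 s = 516.5613 min

516.5613 minutes


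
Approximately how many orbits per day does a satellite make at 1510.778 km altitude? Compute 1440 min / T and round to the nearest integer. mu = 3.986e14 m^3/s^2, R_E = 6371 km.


r = 7.881778e+06 m
T = 2*pi*sqrt(r^3/mu) = 6963.8197 s = 116.0637 min
revs/day = 1440 / 116.0637 = 12.4070
Rounded: 12 revolutions per day

12 revolutions per day


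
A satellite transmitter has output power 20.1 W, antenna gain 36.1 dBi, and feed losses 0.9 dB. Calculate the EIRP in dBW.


Pt = 20.1 W = 13.0320 dBW
EIRP = Pt_dBW + Gt - losses = 13.0320 + 36.1 - 0.9 = 48.2320 dBW

48.2320 dBW


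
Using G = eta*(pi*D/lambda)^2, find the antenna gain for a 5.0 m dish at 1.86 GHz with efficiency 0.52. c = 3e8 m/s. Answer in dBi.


lambda = c/f = 3e8 / 1.86e+09 = 0.1612903 m
G = eta*(pi*D/lambda)^2 = 0.52*(pi*5.0/0.1612903)^2
G = 4932.0387 (linear)
G = 10*log10(4932.0387) = 36.9303 dBi

36.9303 dBi


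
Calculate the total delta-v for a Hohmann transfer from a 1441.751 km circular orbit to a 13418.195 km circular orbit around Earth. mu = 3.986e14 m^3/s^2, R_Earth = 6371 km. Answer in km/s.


r1 = 7812.7510 km = 7.812751e+06 m
r2 = 19789.1950 km = 1.9789195e+07 m
dv1 = sqrt(mu/r1)*(sqrt(2*r2/(r1+r2)) - 1) = 1410.3758 m/s
dv2 = sqrt(mu/r2)*(1 - sqrt(2*r1/(r1+r2))) = 1111.2461 m/s
total dv = |dv1| + |dv2| = 1410.3758 + 1111.2461 = 2521.6219 m/s = 2.5216 km/s

2.5216 km/s


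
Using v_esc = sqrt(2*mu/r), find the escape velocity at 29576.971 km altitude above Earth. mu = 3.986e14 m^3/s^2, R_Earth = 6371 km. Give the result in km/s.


r = 6371.0 + 29576.971 = 35947.9710 km = 3.5947971e+07 m
v_esc = sqrt(2*mu/r) = sqrt(2*3.986e14 / 3.5947971e+07)
v_esc = 4709.1926 m/s = 4.7092 km/s

4.7092 km/s


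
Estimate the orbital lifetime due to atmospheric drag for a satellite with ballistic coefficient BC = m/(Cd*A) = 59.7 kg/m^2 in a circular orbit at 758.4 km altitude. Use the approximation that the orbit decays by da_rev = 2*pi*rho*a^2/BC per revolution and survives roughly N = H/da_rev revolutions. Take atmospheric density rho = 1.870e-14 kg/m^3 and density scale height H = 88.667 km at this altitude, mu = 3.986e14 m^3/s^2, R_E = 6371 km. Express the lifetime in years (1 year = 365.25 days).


a = R_E + alt = 7129.4000 km = 7.1294e+06 m
da_rev = 2*pi*rho*a^2/BC = 2*pi*1.870e-14*(7.1294e+06)^2/59.7 = 0.10003526 m per revolution
N = H/da_rev = 88667.0000 m / 0.10003526 m = 886357.4661 revolutions
P = 2*pi*sqrt(a^3/mu) = 5990.8810 s
lifetime = N*P = 886357.4661 * 5990.8810 = 5.3100621e+09 s = 61459.0522 days
years = 61459.0522 / 365.25 = 168.2657 years

168.2657 years


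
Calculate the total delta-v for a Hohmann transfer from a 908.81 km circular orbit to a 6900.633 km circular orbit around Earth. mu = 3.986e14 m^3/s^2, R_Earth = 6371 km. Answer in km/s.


r1 = 7279.8100 km = 7.27981e+06 m
r2 = 13271.6330 km = 1.3271633e+07 m
dv1 = sqrt(mu/r1)*(sqrt(2*r2/(r1+r2)) - 1) = 1009.7864 m/s
dv2 = sqrt(mu/r2)*(1 - sqrt(2*r1/(r1+r2))) = 867.5726 m/s
total dv = |dv1| + |dv2| = 1009.7864 + 867.5726 = 1877.3590 m/s = 1.8774 km/s

1.8774 km/s


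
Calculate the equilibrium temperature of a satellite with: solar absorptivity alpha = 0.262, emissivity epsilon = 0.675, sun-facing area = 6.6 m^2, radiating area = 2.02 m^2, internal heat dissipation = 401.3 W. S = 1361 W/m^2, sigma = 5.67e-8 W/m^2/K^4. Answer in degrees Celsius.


Numerator = alpha*S*A_sun + Q_int = 0.262*1361*6.6 + 401.3 = 2754.7412 W
Denominator = eps*sigma*A_rad = 0.675*5.67e-8*2.02 = 7.731045e-08 W/K^4
T^4 = 3.5632197e+10 K^4
T = 434.4709 K = 161.3209 C

161.3209 degrees Celsius


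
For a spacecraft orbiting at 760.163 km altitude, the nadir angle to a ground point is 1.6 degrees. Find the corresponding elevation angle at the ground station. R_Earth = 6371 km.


r = R_E + alt = 7131.1630 km
Law of sines in the satellite / Earth-center / ground-point triangle:
  sin(nadir)/R_E = sin(90 + el)/r  =>  cos(el) = (r/R_E)*sin(nadir)
cos(el) = (7131.1630 / 6371.0000) * sin(1.6 deg) = 0.03125314
el = arccos(0.03125314) = 88.2090 deg
(Earth-central angle = 90 - nadir - el = 0.1909647 deg)

88.2090 degrees


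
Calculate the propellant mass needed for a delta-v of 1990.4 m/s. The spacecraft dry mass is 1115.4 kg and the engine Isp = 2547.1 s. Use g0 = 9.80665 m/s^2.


ve = Isp * g0 = 2547.1 * 9.80665 = 24978.518215 m/s
mass ratio = exp(dv/ve) = exp(1990.4/24978.518215) = 1.08294531
m_prop = m_dry * (mr - 1) = 1115.4 * (1.08294531 - 1)
m_prop = 92.5172 kg

92.5172 kg


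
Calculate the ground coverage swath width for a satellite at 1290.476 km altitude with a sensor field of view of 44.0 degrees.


FOV = 44.0 deg = 0.7679449 rad
swath = 2 * alt * tan(FOV/2) = 2 * 1290.476 * tan(0.3839724)
swath = 2 * 1290.476 * 0.4040262
swath = 1042.7723 km

1042.7723 km


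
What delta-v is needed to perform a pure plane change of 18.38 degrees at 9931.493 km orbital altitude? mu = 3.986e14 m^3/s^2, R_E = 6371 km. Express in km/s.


r = 16302.4930 km = 1.6302493e+07 m
V = sqrt(mu/r) = 4944.7192 m/s
di = 18.38 deg = 0.3207915 rad
dV = 2*V*sin(di/2) = 2*4944.7192*sin(0.1603958)
dV = 1579.4313 m/s = 1.5794 km/s

1.5794 km/s


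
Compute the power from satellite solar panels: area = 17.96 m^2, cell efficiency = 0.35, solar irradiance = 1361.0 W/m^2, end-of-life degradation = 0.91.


P = area * eta * S * degradation
P = 17.96 * 0.35 * 1361.0 * 0.91
P = 7785.2739 W

7785.2739 W


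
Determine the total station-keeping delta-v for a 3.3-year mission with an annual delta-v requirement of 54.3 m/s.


dV = rate * years = 54.3 * 3.3
dV = 179.1900 m/s

179.1900 m/s


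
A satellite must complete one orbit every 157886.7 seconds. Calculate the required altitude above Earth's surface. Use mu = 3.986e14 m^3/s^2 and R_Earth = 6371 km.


T = 157886.7 s
r = (mu*T^2/(4*pi^2))^(1/3) = (3.986e14 * 157886.7^2 / (4*pi^2))^(1/3)
r = 6.3137815e+07 m = 63137.8154 km
alt = r - R_E = 63137.8154 - 6371 = 56766.8154 km

56766.8154 km


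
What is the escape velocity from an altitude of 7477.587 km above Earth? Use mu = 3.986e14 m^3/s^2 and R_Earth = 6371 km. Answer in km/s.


r = 6371.0 + 7477.587 = 13848.5870 km = 1.3848587e+07 m
v_esc = sqrt(2*mu/r) = sqrt(2*3.986e14 / 1.3848587e+07)
v_esc = 7587.1892 m/s = 7.5872 km/s

7.5872 km/s


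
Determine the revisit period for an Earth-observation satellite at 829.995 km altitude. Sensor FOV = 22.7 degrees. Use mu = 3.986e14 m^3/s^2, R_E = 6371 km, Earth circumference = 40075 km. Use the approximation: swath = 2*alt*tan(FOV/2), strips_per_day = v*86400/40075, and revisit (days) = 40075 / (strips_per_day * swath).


swath = 2*829.995*tan(0.1980949) = 333.2055 km
v = sqrt(mu/r) = 7439.9907 m/s = 7.4400 km/s
strips/day = v*86400/40075 = 7.4400*86400/40075 = 16.0403
coverage/day = strips * swath = 16.0403 * 333.2055 = 5344.7168 km
revisit = 40075 / 5344.7168 = 7.4981 days

7.4981 days


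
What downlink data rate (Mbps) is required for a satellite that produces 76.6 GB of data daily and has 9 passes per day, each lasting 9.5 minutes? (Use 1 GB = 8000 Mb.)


total contact time = 9 * 9.5 * 60 = 5130.0000 s
data = 76.6 GB = 612800.0000 Mb
rate = 612800.0000 / 5130.0000 = 119.4542 Mbps

119.4542 Mbps


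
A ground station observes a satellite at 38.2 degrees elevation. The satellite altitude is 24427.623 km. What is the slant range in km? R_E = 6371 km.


h = 24427.623 km, el = 38.2 deg
d = -R_E*sin(el) + sqrt((R_E*sin(el))^2 + 2*R_E*h + h^2)
d = -6371.0000*sin(0.6667158) + sqrt((6371.0000*0.6184084)^2 + 2*6371.0000*24427.623 + 24427.623^2)
d = 26449.0686 km

26449.0686 km


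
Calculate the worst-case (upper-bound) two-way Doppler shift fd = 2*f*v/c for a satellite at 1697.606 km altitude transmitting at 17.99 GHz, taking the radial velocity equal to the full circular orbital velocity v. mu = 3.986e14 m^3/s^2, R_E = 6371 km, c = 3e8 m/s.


r = 8.068606e+06 m
v = sqrt(mu/r) = 7028.6091 m/s (worst-case radial velocity)
f = 17.99 GHz = 1.799e+10 Hz
fd = 2*f*v/c = 2*1.799e+10*7028.6091/3.0e+08
fd = 842964.5225 Hz

842964.5225 Hz


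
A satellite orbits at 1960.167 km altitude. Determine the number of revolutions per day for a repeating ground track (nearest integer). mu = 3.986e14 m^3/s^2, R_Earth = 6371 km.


r = 8.331167e+06 m
T = 2*pi*sqrt(r^3/mu) = 7567.8058 s = 126.1301 min
revs/day = 1440 / 126.1301 = 11.4168
Rounded: 11 revolutions per day

11 revolutions per day


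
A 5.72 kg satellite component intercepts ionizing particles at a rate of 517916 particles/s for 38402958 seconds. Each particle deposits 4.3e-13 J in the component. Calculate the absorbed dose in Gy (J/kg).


Total energy deposited = rate * time * E_per
  = 517916 * 38402958 * 4.3e-13 = 8.5525 J
Dose = E_total / mass = 8.5525 / 5.72
Dose = 1.4952 Gy

1.4952 Gy


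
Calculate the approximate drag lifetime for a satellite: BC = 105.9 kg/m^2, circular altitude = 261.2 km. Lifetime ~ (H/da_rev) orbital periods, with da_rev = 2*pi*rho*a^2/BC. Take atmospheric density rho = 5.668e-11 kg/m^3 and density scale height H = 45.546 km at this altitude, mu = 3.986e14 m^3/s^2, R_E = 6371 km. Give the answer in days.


a = R_E + alt = 6632.2000 km = 6.6322e+06 m
da_rev = 2*pi*rho*a^2/BC = 2*pi*5.668e-11*(6.6322e+06)^2/105.9 = 147.920709 m per revolution
N = H/da_rev = 45546.0000 m / 147.920709 m = 307.9082 revolutions
P = 2*pi*sqrt(a^3/mu) = 5375.2373 s
lifetime = N*P = 307.9082 * 5375.2373 = 1.6550797e+06 s = 19.1560 days

19.1560 days


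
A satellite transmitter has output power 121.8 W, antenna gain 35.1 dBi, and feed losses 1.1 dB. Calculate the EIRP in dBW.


Pt = 121.8 W = 20.8565 dBW
EIRP = Pt_dBW + Gt - losses = 20.8565 + 35.1 - 1.1 = 54.8565 dBW

54.8565 dBW


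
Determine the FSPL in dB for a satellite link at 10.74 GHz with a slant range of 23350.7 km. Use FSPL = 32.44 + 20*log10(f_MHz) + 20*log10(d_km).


f = 10.74 GHz = 10740.0000 MHz
d = 23350.7 km
FSPL = 32.44 + 20*log10(10740.0000) + 20*log10(23350.7)
FSPL = 32.44 + 80.6201 + 87.3660
FSPL = 200.4261 dB

200.4261 dB


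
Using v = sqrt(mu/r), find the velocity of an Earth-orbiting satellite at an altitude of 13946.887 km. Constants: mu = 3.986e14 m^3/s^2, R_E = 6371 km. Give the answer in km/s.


r = R_E + alt = 6371.0 + 13946.887 = 20317.8870 km = 2.0317887e+07 m
v = sqrt(mu/r) = sqrt(3.986e14 / 2.0317887e+07) = 4429.2417 m/s = 4.4292 km/s

4.4292 km/s


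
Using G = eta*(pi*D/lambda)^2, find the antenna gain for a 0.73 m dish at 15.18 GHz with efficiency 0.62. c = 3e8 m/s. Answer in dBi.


lambda = c/f = 3e8 / 1.518e+10 = 0.01976285 m
G = eta*(pi*D/lambda)^2 = 0.62*(pi*0.73/0.01976285)^2
G = 8349.0717 (linear)
G = 10*log10(8349.0717) = 39.2164 dBi

39.2164 dBi


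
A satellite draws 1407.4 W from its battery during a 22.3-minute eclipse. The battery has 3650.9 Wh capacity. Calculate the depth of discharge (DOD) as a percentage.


E_used = P * t / 60 = 1407.4 * 22.3 / 60 = 523.0837 Wh
DOD = E_used / E_total * 100 = 523.0837 / 3650.9 * 100
DOD = 14.3275 %

14.3275 %


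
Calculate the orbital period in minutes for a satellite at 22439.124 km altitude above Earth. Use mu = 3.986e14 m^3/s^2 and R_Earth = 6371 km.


r = 28810.1240 km = 2.8810124e+07 m
T = 2*pi*sqrt(r^3/mu) = 2*pi*sqrt(2.3913073e+22 / 3.986e14)
T = 48666.3654 s = 811.1061 min

811.1061 minutes


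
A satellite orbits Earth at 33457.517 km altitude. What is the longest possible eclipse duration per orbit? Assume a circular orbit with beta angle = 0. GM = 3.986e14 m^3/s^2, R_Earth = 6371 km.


r = 39828.5170 km
T = 1318.4121 min
Eclipse fraction = arcsin(R_E/r)/pi = arcsin(6371.0000/39828.5170)/pi
= arcsin(0.1599608)/pi = 0.05113677
Eclipse duration = 0.05113677 * 1318.4121 = 67.4193 min

67.4193 minutes


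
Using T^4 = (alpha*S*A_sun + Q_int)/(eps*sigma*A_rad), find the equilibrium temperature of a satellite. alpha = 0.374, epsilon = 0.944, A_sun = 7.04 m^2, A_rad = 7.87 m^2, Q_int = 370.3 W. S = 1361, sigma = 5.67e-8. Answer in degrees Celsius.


Numerator = alpha*S*A_sun + Q_int = 0.374*1361*7.04 + 370.3 = 3953.7586 W
Denominator = eps*sigma*A_rad = 0.944*5.67e-8*7.87 = 4.2124018e-07 W/K^4
T^4 = 9.3859959e+09 K^4
T = 311.2577 K = 38.1077 C

38.1077 degrees Celsius


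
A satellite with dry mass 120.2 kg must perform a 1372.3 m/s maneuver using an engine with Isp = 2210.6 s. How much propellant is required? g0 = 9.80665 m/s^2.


ve = Isp * g0 = 2210.6 * 9.80665 = 21678.580490 m/s
mass ratio = exp(dv/ve) = exp(1372.3/21678.580490) = 1.06534865
m_prop = m_dry * (mr - 1) = 120.2 * (1.06534865 - 1)
m_prop = 7.8549 kg

7.8549 kg


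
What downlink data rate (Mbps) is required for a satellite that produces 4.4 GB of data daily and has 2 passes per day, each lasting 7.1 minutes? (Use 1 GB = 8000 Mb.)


total contact time = 2 * 7.1 * 60 = 852.0000 s
data = 4.4 GB = 35200.0000 Mb
rate = 35200.0000 / 852.0000 = 41.3146 Mbps

41.3146 Mbps


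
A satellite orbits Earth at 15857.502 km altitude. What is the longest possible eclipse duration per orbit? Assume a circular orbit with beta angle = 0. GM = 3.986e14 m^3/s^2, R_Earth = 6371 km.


r = 22228.5020 km
T = 549.6994 min
Eclipse fraction = arcsin(R_E/r)/pi = arcsin(6371.0000/22228.5020)/pi
= arcsin(0.286614)/pi = 0.09252972
Eclipse duration = 0.09252972 * 549.6994 = 50.8635 min

50.8635 minutes


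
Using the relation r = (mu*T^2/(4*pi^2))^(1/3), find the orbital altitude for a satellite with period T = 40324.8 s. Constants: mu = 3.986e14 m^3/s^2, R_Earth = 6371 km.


T = 40324.8 s
r = (mu*T^2/(4*pi^2))^(1/3) = (3.986e14 * 40324.8^2 / (4*pi^2))^(1/3)
r = 2.5416008e+07 m = 25416.0077 km
alt = r - R_E = 25416.0077 - 6371 = 19045.0077 km

19045.0077 km


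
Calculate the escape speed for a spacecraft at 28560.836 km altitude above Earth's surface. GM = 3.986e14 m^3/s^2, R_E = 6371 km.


r = 6371.0 + 28560.836 = 34931.8360 km = 3.4931836e+07 m
v_esc = sqrt(2*mu/r) = sqrt(2*3.986e14 / 3.4931836e+07)
v_esc = 4777.1947 m/s = 4.7772 km/s

4.7772 km/s


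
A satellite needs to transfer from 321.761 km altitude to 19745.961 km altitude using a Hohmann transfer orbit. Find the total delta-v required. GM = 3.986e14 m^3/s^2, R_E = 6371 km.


r1 = 6692.7610 km = 6.692761e+06 m
r2 = 26116.9610 km = 2.6116961e+07 m
dv1 = sqrt(mu/r1)*(sqrt(2*r2/(r1+r2)) - 1) = 2020.0449 m/s
dv2 = sqrt(mu/r2)*(1 - sqrt(2*r1/(r1+r2))) = 1411.3700 m/s
total dv = |dv1| + |dv2| = 2020.0449 + 1411.3700 = 3431.4149 m/s = 3.4314 km/s

3.4314 km/s


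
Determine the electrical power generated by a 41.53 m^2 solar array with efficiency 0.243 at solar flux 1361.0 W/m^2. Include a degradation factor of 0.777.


P = area * eta * S * degradation
P = 41.53 * 0.243 * 1361.0 * 0.777
P = 10672.0376 W

10672.0376 W


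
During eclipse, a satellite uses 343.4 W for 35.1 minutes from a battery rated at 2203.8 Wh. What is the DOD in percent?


E_used = P * t / 60 = 343.4 * 35.1 / 60 = 200.8890 Wh
DOD = E_used / E_total * 100 = 200.8890 / 2203.8 * 100
DOD = 9.1156 %

9.1156 %


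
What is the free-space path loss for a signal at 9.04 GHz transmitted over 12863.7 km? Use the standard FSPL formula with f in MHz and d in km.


f = 9.04 GHz = 9040.0000 MHz
d = 12863.7 km
FSPL = 32.44 + 20*log10(9040.0000) + 20*log10(12863.7)
FSPL = 32.44 + 79.1234 + 82.1873
FSPL = 193.7507 dB

193.7507 dB


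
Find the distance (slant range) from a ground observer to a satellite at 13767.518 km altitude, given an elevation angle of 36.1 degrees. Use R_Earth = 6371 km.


h = 13767.518 km, el = 36.1 deg
d = -R_E*sin(el) + sqrt((R_E*sin(el))^2 + 2*R_E*h + h^2)
d = -6371.0000*sin(0.6300639) + sqrt((6371.0000*0.5891964)^2 + 2*6371.0000*13767.518 + 13767.518^2)
d = 15715.7204 km

15715.7204 km


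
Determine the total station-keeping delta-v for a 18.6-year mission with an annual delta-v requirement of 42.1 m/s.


dV = rate * years = 42.1 * 18.6
dV = 783.0600 m/s

783.0600 m/s


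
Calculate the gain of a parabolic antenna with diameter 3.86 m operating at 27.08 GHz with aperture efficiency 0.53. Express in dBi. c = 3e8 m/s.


lambda = c/f = 3e8 / 2.708e+10 = 0.01107829 m
G = eta*(pi*D/lambda)^2 = 0.53*(pi*3.86/0.01107829)^2
G = 635045.7808 (linear)
G = 10*log10(635045.7808) = 58.0281 dBi

58.0281 dBi


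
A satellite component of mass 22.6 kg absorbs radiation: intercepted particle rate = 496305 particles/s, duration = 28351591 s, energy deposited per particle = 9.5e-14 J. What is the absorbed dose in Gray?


Total energy deposited = rate * time * E_per
  = 496305 * 28351591 * 9.5e-14 = 1.3367 J
Dose = E_total / mass = 1.3367 / 22.6
Dose = 0.05914816 Gy

0.0591 Gy


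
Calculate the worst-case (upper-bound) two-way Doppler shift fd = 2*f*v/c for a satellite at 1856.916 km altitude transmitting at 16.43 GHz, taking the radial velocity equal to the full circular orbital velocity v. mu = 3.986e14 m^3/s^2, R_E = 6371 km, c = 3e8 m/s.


r = 8.227916e+06 m
v = sqrt(mu/r) = 6960.2321 m/s (worst-case radial velocity)
f = 16.43 GHz = 1.643e+10 Hz
fd = 2*f*v/c = 2*1.643e+10*6960.2321/3.0e+08
fd = 762377.4235 Hz

762377.4235 Hz


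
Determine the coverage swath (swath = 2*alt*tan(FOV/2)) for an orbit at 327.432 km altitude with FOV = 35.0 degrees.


FOV = 35.0 deg = 0.6108652 rad
swath = 2 * alt * tan(FOV/2) = 2 * 327.432 * tan(0.3054326)
swath = 2 * 327.432 * 0.3152988
swath = 206.4778 km

206.4778 km


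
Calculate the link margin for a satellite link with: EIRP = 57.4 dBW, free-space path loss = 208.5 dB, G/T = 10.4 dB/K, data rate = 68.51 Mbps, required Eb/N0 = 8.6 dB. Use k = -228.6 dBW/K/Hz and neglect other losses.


C/N0 = EIRP - FSPL + G/T - k = 57.4 - 208.5 + 10.4 - (-228.6)
C/N0 = 87.9000 dB-Hz
R_b = 68.51 Mbps = 6.851e+07 bps -> 10*log10(R_b) = 78.3575 dB-Hz
Eb/N0 = C/N0 - 10*log10(R_b) = 87.9000 - 78.3575 = 9.5425 dB
Margin = Eb/N0 - Eb/N0_req = 9.5425 - 8.6 = 0.9424603 dB (link closes)

0.9425 dB


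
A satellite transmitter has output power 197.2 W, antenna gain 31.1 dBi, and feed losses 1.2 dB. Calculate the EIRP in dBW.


Pt = 197.2 W = 22.9491 dBW
EIRP = Pt_dBW + Gt - losses = 22.9491 + 31.1 - 1.2 = 52.8491 dBW

52.8491 dBW


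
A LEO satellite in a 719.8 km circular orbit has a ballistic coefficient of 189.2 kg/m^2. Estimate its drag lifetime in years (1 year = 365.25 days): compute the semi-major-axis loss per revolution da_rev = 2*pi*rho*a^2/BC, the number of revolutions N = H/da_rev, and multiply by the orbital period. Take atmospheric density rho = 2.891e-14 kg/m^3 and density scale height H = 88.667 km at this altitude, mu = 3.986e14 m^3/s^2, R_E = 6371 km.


a = R_E + alt = 7090.8000 km = 7.0908e+06 m
da_rev = 2*pi*rho*a^2/BC = 2*pi*2.891e-14*(7.0908e+06)^2/189.2 = 0.0482722231 m per revolution
N = H/da_rev = 88667.0000 m / 0.0482722231 m = 1.836812e+06 revolutions
P = 2*pi*sqrt(a^3/mu) = 5942.2932 s
lifetime = N*P = 1.836812e+06 * 5942.2932 = 1.0914876e+10 s = 126329.5786 days
years = 126329.5786 / 365.25 = 345.8715 years

345.8715 years


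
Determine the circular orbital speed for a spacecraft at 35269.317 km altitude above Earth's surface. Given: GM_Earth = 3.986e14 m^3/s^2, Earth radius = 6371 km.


r = R_E + alt = 6371.0 + 35269.317 = 41640.3170 km = 4.1640317e+07 m
v = sqrt(mu/r) = sqrt(3.986e14 / 4.1640317e+07) = 3093.9382 m/s = 3.0939 km/s

3.0939 km/s


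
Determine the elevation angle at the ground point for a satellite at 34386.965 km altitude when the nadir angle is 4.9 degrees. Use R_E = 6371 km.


r = R_E + alt = 40757.9650 km
Law of sines in the satellite / Earth-center / ground-point triangle:
  sin(nadir)/R_E = sin(90 + el)/r  =>  cos(el) = (r/R_E)*sin(nadir)
cos(el) = (40757.9650 / 6371.0000) * sin(4.9 deg) = 0.546448
el = arccos(0.546448) = 56.8763 deg
(Earth-central angle = 90 - nadir - el = 28.2237 deg)

56.8763 degrees


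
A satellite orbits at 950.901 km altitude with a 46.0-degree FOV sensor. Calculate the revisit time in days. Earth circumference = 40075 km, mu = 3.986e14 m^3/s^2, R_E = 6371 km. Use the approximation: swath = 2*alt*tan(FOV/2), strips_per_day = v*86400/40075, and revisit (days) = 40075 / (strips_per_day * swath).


swath = 2*950.901*tan(0.4014257) = 807.2671 km
v = sqrt(mu/r) = 7378.3070 m/s = 7.3783 km/s
strips/day = v*86400/40075 = 7.3783*86400/40075 = 15.9073
coverage/day = strips * swath = 15.9073 * 807.2671 = 12841.4528 km
revisit = 40075 / 12841.4528 = 3.1208 days

3.1208 days


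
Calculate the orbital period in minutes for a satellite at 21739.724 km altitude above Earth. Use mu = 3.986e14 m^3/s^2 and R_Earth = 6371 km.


r = 28110.7240 km = 2.8110724e+07 m
T = 2*pi*sqrt(r^3/mu) = 2*pi*sqrt(2.2213454e+22 / 3.986e14)
T = 46905.0138 s = 781.7502 min

781.7502 minutes


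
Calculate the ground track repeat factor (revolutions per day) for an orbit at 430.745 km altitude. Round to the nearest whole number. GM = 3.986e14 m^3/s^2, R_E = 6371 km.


r = 6.801745e+06 m
T = 2*pi*sqrt(r^3/mu) = 5582.6672 s = 93.0445 min
revs/day = 1440 / 93.0445 = 15.4765
Rounded: 15 revolutions per day

15 revolutions per day


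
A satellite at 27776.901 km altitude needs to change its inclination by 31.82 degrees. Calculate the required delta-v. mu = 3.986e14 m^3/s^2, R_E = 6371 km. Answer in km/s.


r = 34147.9010 km = 3.4147901e+07 m
V = sqrt(mu/r) = 3416.5410 m/s
di = 31.82 deg = 0.5553638 rad
dV = 2*V*sin(di/2) = 2*3416.5410*sin(0.2776819)
dV = 1873.1328 m/s = 1.8731 km/s

1.8731 km/s


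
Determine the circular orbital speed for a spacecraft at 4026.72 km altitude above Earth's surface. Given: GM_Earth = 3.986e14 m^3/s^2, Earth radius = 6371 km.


r = R_E + alt = 6371.0 + 4026.72 = 10397.7200 km = 1.039772e+07 m
v = sqrt(mu/r) = sqrt(3.986e14 / 1.039772e+07) = 6191.5529 m/s = 6.1916 km/s

6.1916 km/s


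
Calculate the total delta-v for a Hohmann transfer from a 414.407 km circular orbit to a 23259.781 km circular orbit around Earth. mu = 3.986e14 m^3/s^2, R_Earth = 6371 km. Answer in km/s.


r1 = 6785.4070 km = 6.785407e+06 m
r2 = 29630.7810 km = 2.9630781e+07 m
dv1 = sqrt(mu/r1)*(sqrt(2*r2/(r1+r2)) - 1) = 2112.8792 m/s
dv2 = sqrt(mu/r2)*(1 - sqrt(2*r1/(r1+r2))) = 1428.7344 m/s
total dv = |dv1| + |dv2| = 2112.8792 + 1428.7344 = 3541.6136 m/s = 3.5416 km/s

3.5416 km/s


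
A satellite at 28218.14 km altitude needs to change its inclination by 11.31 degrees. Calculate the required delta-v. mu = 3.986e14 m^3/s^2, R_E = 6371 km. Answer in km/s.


r = 34589.1400 km = 3.458914e+07 m
V = sqrt(mu/r) = 3394.6794 m/s
di = 11.31 deg = 0.1973967 rad
dV = 2*V*sin(di/2) = 2*3394.6794*sin(0.09869837)
dV = 669.0112 m/s = 0.6690112 km/s

0.6690 km/s


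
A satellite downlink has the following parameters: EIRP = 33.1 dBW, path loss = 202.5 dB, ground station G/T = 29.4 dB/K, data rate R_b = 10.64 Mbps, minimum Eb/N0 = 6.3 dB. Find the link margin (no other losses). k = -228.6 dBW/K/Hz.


C/N0 = EIRP - FSPL + G/T - k = 33.1 - 202.5 + 29.4 - (-228.6)
C/N0 = 88.6000 dB-Hz
R_b = 10.64 Mbps = 1.064e+07 bps -> 10*log10(R_b) = 70.2694 dB-Hz
Eb/N0 = C/N0 - 10*log10(R_b) = 88.6000 - 70.2694 = 18.3306 dB
Margin = Eb/N0 - Eb/N0_req = 18.3306 - 6.3 = 12.0306 dB (link closes)

12.0306 dB


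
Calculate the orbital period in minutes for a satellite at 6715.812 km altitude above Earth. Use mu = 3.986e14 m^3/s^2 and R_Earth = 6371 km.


r = 13086.8120 km = 1.3086812e+07 m
T = 2*pi*sqrt(r^3/mu) = 2*pi*sqrt(2.2413083e+21 / 3.986e14)
T = 14899.1680 s = 248.3195 min

248.3195 minutes


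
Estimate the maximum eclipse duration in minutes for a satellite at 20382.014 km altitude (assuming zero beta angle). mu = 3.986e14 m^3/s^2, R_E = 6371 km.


r = 26753.0140 km
T = 725.8035 min
Eclipse fraction = arcsin(R_E/r)/pi = arcsin(6371.0000/26753.0140)/pi
= arcsin(0.2381414)/pi = 0.07653817
Eclipse duration = 0.07653817 * 725.8035 = 55.5517 min

55.5517 minutes


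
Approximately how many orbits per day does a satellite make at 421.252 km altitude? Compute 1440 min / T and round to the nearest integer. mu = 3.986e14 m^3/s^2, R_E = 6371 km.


r = 6.792252e+06 m
T = 2*pi*sqrt(r^3/mu) = 5570.9839 s = 92.8497 min
revs/day = 1440 / 92.8497 = 15.5089
Rounded: 16 revolutions per day

16 revolutions per day


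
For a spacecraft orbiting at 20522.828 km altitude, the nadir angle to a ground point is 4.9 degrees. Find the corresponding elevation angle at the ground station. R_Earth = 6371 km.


r = R_E + alt = 26893.8280 km
Law of sines in the satellite / Earth-center / ground-point triangle:
  sin(nadir)/R_E = sin(90 + el)/r  =>  cos(el) = (r/R_E)*sin(nadir)
cos(el) = (26893.8280 / 6371.0000) * sin(4.9 deg) = 0.3605695
el = arccos(0.3605695) = 68.8648 deg
(Earth-central angle = 90 - nadir - el = 16.2352 deg)

68.8648 degrees


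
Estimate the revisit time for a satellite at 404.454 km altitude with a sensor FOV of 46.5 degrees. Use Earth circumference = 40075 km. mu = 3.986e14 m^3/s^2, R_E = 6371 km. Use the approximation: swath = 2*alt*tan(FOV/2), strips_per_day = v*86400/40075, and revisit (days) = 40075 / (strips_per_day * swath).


swath = 2*404.454*tan(0.4057891) = 347.5343 km
v = sqrt(mu/r) = 7670.0721 m/s = 7.6701 km/s
strips/day = v*86400/40075 = 7.6701*86400/40075 = 16.5364
coverage/day = strips * swath = 16.5364 * 347.5343 = 5746.9489 km
revisit = 40075 / 5746.9489 = 6.9733 days

6.9733 days


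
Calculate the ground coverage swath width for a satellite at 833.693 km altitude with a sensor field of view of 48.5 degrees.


FOV = 48.5 deg = 0.8464847 rad
swath = 2 * alt * tan(FOV/2) = 2 * 833.693 * tan(0.4232423)
swath = 2 * 833.693 * 0.4504672
swath = 751.1026 km

751.1026 km


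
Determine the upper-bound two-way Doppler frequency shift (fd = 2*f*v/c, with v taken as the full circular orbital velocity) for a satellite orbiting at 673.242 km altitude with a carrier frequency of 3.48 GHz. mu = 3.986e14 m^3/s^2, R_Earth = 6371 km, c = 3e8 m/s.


r = 7.044242e+06 m
v = sqrt(mu/r) = 7522.3150 m/s (worst-case radial velocity)
f = 3.48 GHz = 3.48e+09 Hz
fd = 2*f*v/c = 2*3.48e+09*7522.3150/3.0e+08
fd = 174517.7071 Hz

174517.7071 Hz


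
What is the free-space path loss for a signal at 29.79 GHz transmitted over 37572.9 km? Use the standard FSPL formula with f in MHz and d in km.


f = 29.79 GHz = 29790.0000 MHz
d = 37572.9 km
FSPL = 32.44 + 20*log10(29790.0000) + 20*log10(37572.9)
FSPL = 32.44 + 89.4814 + 91.4975
FSPL = 213.4189 dB

213.4189 dB


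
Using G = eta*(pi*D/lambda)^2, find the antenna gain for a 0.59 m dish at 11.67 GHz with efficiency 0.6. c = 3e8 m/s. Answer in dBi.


lambda = c/f = 3e8 / 1.167e+10 = 0.02570694 m
G = eta*(pi*D/lambda)^2 = 0.6*(pi*0.59/0.02570694)^2
G = 3119.2790 (linear)
G = 10*log10(3119.2790) = 34.9405 dBi

34.9405 dBi


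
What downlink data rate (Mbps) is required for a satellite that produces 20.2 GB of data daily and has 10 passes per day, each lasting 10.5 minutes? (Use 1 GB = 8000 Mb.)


total contact time = 10 * 10.5 * 60 = 6300.0000 s
data = 20.2 GB = 161600.0000 Mb
rate = 161600.0000 / 6300.0000 = 25.6508 Mbps

25.6508 Mbps


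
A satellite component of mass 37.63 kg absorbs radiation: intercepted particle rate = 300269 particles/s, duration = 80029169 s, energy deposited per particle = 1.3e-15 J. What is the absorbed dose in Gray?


Total energy deposited = rate * time * E_per
  = 300269 * 80029169 * 1.3e-15 = 0.03123936 J
Dose = E_total / mass = 0.03123936 / 37.63
Dose = 8.3017173e-04 Gy

8.3017e-04 Gy


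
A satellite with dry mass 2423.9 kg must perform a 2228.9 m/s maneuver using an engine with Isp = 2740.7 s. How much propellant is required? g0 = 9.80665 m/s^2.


ve = Isp * g0 = 2740.7 * 9.80665 = 26877.085655 m/s
mass ratio = exp(dv/ve) = exp(2228.9/26877.085655) = 1.08646508
m_prop = m_dry * (mr - 1) = 2423.9 * (1.08646508 - 1)
m_prop = 209.5827 kg

209.5827 kg


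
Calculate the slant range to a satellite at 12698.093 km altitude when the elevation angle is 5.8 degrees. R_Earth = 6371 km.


h = 12698.093 km, el = 5.8 deg
d = -R_E*sin(el) + sqrt((R_E*sin(el))^2 + 2*R_E*h + h^2)
d = -6371.0000*sin(0.1012291) + sqrt((6371.0000*0.1010563)^2 + 2*6371.0000*12698.093 + 12698.093^2)
d = 17341.0302 km

17341.0302 km


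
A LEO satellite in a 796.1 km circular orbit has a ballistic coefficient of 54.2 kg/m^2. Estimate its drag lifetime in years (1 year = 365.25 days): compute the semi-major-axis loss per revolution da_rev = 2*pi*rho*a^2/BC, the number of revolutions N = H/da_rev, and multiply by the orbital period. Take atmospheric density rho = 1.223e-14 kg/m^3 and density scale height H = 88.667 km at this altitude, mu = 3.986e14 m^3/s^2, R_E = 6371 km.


a = R_E + alt = 7167.1000 km = 7.1671e+06 m
da_rev = 2*pi*rho*a^2/BC = 2*pi*1.223e-14*(7.1671e+06)^2/54.2 = 0.0728272594 m per revolution
N = H/da_rev = 88667.0000 m / 0.0728272594 m = 1.2174974e+06 revolutions
P = 2*pi*sqrt(a^3/mu) = 6038.4631 s
lifetime = N*P = 1.2174974e+06 * 6038.4631 = 7.3518132e+09 s = 85090.4308 days
years = 85090.4308 / 365.25 = 232.9649 years

232.9649 years


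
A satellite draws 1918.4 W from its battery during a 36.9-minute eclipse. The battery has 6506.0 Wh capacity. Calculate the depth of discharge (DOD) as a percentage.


E_used = P * t / 60 = 1918.4 * 36.9 / 60 = 1179.8160 Wh
DOD = E_used / E_total * 100 = 1179.8160 / 6506.0 * 100
DOD = 18.1343 %

18.1343 %


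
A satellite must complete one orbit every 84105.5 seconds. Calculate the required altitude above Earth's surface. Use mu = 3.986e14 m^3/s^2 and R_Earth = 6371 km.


T = 84105.5 s
r = (mu*T^2/(4*pi^2))^(1/3) = (3.986e14 * 84105.5^2 / (4*pi^2))^(1/3)
r = 4.1489874e+07 m = 41489.8741 km
alt = r - R_E = 41489.8741 - 6371 = 35118.8741 km

35118.8741 km


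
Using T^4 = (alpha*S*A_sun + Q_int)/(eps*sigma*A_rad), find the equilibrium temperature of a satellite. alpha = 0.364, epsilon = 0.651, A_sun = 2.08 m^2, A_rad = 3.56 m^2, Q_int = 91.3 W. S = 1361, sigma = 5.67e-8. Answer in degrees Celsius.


Numerator = alpha*S*A_sun + Q_int = 0.364*1361*2.08 + 91.3 = 1121.7403 W
Denominator = eps*sigma*A_rad = 0.651*5.67e-8*3.56 = 1.3140565e-07 W/K^4
T^4 = 8.5364693e+09 K^4
T = 303.9622 K = 30.8122 C

30.8122 degrees Celsius


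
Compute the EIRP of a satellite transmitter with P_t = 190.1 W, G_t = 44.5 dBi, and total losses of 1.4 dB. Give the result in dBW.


Pt = 190.1 W = 22.7898 dBW
EIRP = Pt_dBW + Gt - losses = 22.7898 + 44.5 - 1.4 = 65.8898 dBW

65.8898 dBW


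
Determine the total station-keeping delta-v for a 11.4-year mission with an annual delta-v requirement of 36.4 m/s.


dV = rate * years = 36.4 * 11.4
dV = 414.9600 m/s

414.9600 m/s


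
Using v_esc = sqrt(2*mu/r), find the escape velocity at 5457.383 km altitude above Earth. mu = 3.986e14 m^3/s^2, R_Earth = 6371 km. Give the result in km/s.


r = 6371.0 + 5457.383 = 11828.3830 km = 1.1828383e+07 m
v_esc = sqrt(2*mu/r) = sqrt(2*3.986e14 / 1.1828383e+07)
v_esc = 8209.5803 m/s = 8.2096 km/s

8.2096 km/s


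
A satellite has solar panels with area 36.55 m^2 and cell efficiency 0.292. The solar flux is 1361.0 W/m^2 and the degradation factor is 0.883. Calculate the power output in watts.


P = area * eta * S * degradation
P = 36.55 * 0.292 * 1361.0 * 0.883
P = 12825.9358 W

12825.9358 W


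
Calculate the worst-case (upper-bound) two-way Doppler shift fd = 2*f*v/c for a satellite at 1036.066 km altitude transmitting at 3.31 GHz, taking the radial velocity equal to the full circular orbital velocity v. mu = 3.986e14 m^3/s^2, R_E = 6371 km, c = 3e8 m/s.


r = 7.407066e+06 m
v = sqrt(mu/r) = 7335.7672 m/s (worst-case radial velocity)
f = 3.31 GHz = 3.31e+09 Hz
fd = 2*f*v/c = 2*3.31e+09*7335.7672/3.0e+08
fd = 161875.9293 Hz

161875.9293 Hz


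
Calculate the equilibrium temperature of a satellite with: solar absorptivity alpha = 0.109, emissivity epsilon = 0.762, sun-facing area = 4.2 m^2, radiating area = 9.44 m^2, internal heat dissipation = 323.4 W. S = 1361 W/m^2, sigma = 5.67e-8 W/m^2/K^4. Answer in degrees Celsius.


Numerator = alpha*S*A_sun + Q_int = 0.109*1361*4.2 + 323.4 = 946.4658 W
Denominator = eps*sigma*A_rad = 0.762*5.67e-8*9.44 = 4.0785898e-07 W/K^4
T^4 = 2.3205712e+09 K^4
T = 219.4819 K = -53.6681 C

-53.6681 degrees Celsius


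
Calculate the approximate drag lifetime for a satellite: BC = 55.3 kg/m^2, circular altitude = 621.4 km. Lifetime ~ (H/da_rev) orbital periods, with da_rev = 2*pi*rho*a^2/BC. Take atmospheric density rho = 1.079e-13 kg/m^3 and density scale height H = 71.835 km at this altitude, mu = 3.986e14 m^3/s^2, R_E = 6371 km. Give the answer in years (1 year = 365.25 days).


a = R_E + alt = 6992.4000 km = 6.9924e+06 m
da_rev = 2*pi*rho*a^2/BC = 2*pi*1.079e-13*(6.9924e+06)^2/55.3 = 0.599416523 m per revolution
N = H/da_rev = 71835.0000 m / 0.599416523 m = 119841.5413 revolutions
P = 2*pi*sqrt(a^3/mu) = 5819.0303 s
lifetime = N*P = 119841.5413 * 5819.0303 = 6.9736156e+08 s = 8071.3143 days
years = 8071.3143 / 365.25 = 22.0981 years

22.0981 years


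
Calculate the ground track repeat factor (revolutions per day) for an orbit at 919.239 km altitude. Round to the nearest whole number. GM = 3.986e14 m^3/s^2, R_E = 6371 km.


r = 7.290239e+06 m
T = 2*pi*sqrt(r^3/mu) = 6194.7512 s = 103.2459 min
revs/day = 1440 / 103.2459 = 13.9473
Rounded: 14 revolutions per day

14 revolutions per day


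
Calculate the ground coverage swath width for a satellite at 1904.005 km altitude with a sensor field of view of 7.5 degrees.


FOV = 7.5 deg = 0.1308997 rad
swath = 2 * alt * tan(FOV/2) = 2 * 1904.005 * tan(0.06544985)
swath = 2 * 1904.005 * 0.06554346
swath = 249.5902 km

249.5902 km


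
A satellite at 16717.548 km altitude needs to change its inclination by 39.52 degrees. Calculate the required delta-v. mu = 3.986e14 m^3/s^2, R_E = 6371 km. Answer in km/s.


r = 23088.5480 km = 2.3088548e+07 m
V = sqrt(mu/r) = 4154.9934 m/s
di = 39.52 deg = 0.6897541 rad
dV = 2*V*sin(di/2) = 2*4154.9934*sin(0.3448771)
dV = 2809.4485 m/s = 2.8094 km/s

2.8094 km/s


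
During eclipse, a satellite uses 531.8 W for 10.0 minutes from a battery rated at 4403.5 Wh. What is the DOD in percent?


E_used = P * t / 60 = 531.8 * 10.0 / 60 = 88.6333 Wh
DOD = E_used / E_total * 100 = 88.6333 / 4403.5 * 100
DOD = 2.0128 %

2.0128 %


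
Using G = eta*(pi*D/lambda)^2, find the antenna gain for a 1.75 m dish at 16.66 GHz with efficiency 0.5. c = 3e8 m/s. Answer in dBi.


lambda = c/f = 3e8 / 1.666e+10 = 0.0180072 m
G = eta*(pi*D/lambda)^2 = 0.5*(pi*1.75/0.0180072)^2
G = 46607.2342 (linear)
G = 10*log10(46607.2342) = 46.6845 dBi

46.6845 dBi


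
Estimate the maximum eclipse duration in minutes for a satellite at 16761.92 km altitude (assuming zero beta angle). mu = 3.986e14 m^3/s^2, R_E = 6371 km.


r = 23132.9200 km
T = 583.5871 min
Eclipse fraction = arcsin(R_E/r)/pi = arcsin(6371.0000/23132.9200)/pi
= arcsin(0.2754084)/pi = 0.08881307
Eclipse duration = 0.08881307 * 583.5871 = 51.8302 min

51.8302 minutes


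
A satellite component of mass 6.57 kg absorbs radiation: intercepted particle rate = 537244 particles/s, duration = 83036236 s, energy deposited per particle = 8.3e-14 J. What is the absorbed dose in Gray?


Total energy deposited = rate * time * E_per
  = 537244 * 83036236 * 8.3e-14 = 3.7027 J
Dose = E_total / mass = 3.7027 / 6.57
Dose = 0.5635753 Gy

0.5636 Gy


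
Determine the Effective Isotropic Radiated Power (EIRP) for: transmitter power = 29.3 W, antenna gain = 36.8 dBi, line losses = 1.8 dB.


Pt = 29.3 W = 14.6687 dBW
EIRP = Pt_dBW + Gt - losses = 14.6687 + 36.8 - 1.8 = 49.6687 dBW

49.6687 dBW


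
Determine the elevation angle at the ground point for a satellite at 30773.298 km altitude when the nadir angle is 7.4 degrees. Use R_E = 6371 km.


r = R_E + alt = 37144.2980 km
Law of sines in the satellite / Earth-center / ground-point triangle:
  sin(nadir)/R_E = sin(90 + el)/r  =>  cos(el) = (r/R_E)*sin(nadir)
cos(el) = (37144.2980 / 6371.0000) * sin(7.4 deg) = 0.750906
el = arccos(0.750906) = 41.3311 deg
(Earth-central angle = 90 - nadir - el = 41.2689 deg)

41.3311 degrees


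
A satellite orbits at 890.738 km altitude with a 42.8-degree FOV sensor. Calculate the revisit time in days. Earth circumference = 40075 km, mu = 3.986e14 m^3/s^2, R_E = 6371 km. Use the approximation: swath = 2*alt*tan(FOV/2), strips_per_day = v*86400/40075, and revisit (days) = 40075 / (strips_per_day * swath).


swath = 2*890.738*tan(0.3735005) = 698.1528 km
v = sqrt(mu/r) = 7408.8083 m/s = 7.4088 km/s
strips/day = v*86400/40075 = 7.4088*86400/40075 = 15.9731
coverage/day = strips * swath = 15.9731 * 698.1528 = 11151.6482 km
revisit = 40075 / 11151.6482 = 3.5936 days

3.5936 days


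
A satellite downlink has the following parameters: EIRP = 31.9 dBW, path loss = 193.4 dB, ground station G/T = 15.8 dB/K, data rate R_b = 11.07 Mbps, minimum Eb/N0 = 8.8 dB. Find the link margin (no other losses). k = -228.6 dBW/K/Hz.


C/N0 = EIRP - FSPL + G/T - k = 31.9 - 193.4 + 15.8 - (-228.6)
C/N0 = 82.9000 dB-Hz
R_b = 11.07 Mbps = 1.107e+07 bps -> 10*log10(R_b) = 70.4415 dB-Hz
Eb/N0 = C/N0 - 10*log10(R_b) = 82.9000 - 70.4415 = 12.4585 dB
Margin = Eb/N0 - Eb/N0_req = 12.4585 - 8.8 = 3.6585 dB (link closes)

3.6585 dB


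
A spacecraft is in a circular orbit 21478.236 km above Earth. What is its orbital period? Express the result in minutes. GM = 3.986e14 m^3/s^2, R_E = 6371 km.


r = 27849.2360 km = 2.7849236e+07 m
T = 2*pi*sqrt(r^3/mu) = 2*pi*sqrt(2.1599309e+22 / 3.986e14)
T = 46252.0674 s = 770.8678 min

770.8678 minutes


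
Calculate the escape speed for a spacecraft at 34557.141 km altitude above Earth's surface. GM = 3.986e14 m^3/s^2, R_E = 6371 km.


r = 6371.0 + 34557.141 = 40928.1410 km = 4.0928141e+07 m
v_esc = sqrt(2*mu/r) = sqrt(2*3.986e14 / 4.0928141e+07)
v_esc = 4413.3933 m/s = 4.4134 km/s

4.4134 km/s


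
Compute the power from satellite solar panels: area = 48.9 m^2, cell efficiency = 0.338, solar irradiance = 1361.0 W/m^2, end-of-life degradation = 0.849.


P = area * eta * S * degradation
P = 48.9 * 0.338 * 1361.0 * 0.849
P = 19098.1533 W

19098.1533 W


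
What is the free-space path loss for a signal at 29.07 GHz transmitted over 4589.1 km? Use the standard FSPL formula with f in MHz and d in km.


f = 29.07 GHz = 29070.0000 MHz
d = 4589.1 km
FSPL = 32.44 + 20*log10(29070.0000) + 20*log10(4589.1)
FSPL = 32.44 + 89.2689 + 73.2346
FSPL = 194.9435 dB

194.9435 dB


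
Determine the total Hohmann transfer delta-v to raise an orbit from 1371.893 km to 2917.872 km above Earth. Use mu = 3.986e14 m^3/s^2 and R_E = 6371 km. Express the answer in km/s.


r1 = 7742.8930 km = 7.742893e+06 m
r2 = 9288.8720 km = 9.288872e+06 m
dv1 = sqrt(mu/r1)*(sqrt(2*r2/(r1+r2)) - 1) = 318.5629 m/s
dv2 = sqrt(mu/r2)*(1 - sqrt(2*r1/(r1+r2))) = 304.3756 m/s
total dv = |dv1| + |dv2| = 318.5629 + 304.3756 = 622.9385 m/s = 0.6229385 km/s

0.6229 km/s
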